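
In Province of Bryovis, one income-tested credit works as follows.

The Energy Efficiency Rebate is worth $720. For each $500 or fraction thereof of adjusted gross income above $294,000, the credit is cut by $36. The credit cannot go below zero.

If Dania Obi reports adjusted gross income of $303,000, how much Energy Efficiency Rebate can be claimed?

$72

Energy Efficiency Rebate: income exceeds $294,000 by $9,000, which is 18 full-or-partial $500 increments; reduction = 18 × $36 = $648, leaving $72.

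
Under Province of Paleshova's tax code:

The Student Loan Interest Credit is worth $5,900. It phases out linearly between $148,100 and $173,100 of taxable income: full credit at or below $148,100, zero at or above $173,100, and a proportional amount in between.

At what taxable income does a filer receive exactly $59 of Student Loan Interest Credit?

$59 is 59/5,900 of the full $5,900, so 5,841/5,900 of the $25,000 range has been used: income = $148,100 + $25,000 × 5,841/5,900 = $172,850.

$172,850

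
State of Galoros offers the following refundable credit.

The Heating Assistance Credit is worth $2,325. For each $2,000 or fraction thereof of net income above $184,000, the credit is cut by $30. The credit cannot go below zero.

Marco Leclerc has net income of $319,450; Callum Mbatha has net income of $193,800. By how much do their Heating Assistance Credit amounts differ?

Marco ($319,450): Heating Assistance Credit: income exceeds $184,000 by $135,450, which is 68 full-or-partial $2,000 increments; reduction = 68 × $30 = $2,040, leaving $285.
Callum ($193,800): Heating Assistance Credit: income exceeds $184,000 by $9,800, which is 5 full-or-partial $2,000 increments; reduction = 5 × $30 = $150, leaving $2,175.
Difference: |$285 − $2,175| = $1,890.

$1,890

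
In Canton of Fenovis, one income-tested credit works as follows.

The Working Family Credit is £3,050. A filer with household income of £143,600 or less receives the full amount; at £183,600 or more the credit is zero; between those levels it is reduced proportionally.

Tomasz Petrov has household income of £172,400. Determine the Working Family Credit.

Working Family Credit: £172,400 is £28,800 into a £40,000 phase-out range, leaving 11,200/40,000 of the credit: £3,050 × 11,200/40,000 = £854.

£854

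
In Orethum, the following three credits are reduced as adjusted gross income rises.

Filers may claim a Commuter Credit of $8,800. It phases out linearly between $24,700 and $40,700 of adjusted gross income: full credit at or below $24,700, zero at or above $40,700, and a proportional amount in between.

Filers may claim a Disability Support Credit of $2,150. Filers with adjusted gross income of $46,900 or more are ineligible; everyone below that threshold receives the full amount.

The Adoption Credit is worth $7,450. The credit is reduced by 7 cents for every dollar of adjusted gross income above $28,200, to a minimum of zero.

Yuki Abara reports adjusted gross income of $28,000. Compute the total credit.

Commuter Credit: $28,000 is $3,300 into a $16,000 phase-out range, leaving 12,700/16,000 of the credit: $8,800 × 12,700/16,000 = $6,985.
Disability Support Credit: $28,000 is below the $46,900 cutoff, so the full $2,150 applies.
Adoption Credit: $28,000 is at or below the $28,200 threshold, so the full $7,450 applies.
Total: $6,985 + $2,150 + $7,450 = $16,585.

$16,585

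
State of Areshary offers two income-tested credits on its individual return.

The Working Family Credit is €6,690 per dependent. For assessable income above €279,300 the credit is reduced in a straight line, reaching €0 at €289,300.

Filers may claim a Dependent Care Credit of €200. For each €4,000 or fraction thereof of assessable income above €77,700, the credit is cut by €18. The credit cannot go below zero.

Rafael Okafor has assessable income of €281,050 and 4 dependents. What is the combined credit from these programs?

€22,077

Working Family Credit: base = 4 × €6,690 = €26,760. €281,050 is €1,750 into a €10,000 phase-out range, leaving 8,250/10,000 of the credit: €26,760 × 8,250/10,000 = €22,077.
Dependent Care Credit: income exceeds €77,700 by €203,350 → 51 increments × €18 = €918 ≥ base, so the credit is €0.
Total: €22,077 + €0 = €22,077.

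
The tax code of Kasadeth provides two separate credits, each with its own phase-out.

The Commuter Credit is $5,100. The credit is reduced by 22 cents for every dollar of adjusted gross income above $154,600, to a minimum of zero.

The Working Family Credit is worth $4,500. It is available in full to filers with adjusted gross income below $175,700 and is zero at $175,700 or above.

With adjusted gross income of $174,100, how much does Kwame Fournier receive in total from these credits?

Commuter Credit: 22% of the $19,500 excess over $154,600 is $4,290; credit = $5,100 − $4,290 = $810.
Working Family Credit: $174,100 is below the $175,700 cutoff, so the full $4,500 applies.
Total: $810 + $4,500 = $5,310.

$5,310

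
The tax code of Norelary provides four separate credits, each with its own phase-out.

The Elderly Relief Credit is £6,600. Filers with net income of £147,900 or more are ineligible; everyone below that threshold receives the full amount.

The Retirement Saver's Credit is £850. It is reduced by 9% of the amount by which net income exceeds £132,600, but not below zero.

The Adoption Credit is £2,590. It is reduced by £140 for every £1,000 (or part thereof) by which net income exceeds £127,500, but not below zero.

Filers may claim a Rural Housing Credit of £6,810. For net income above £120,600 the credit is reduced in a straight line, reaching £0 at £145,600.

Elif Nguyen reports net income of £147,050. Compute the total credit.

£6,600

Elderly Relief Credit: £147,050 is below the £147,900 cutoff, so the full £6,600 applies.
Retirement Saver's Credit: 9% of the £14,450 excess over £132,600 is £1,300.50 ≥ base, so the credit is £0.
Adoption Credit: income exceeds £127,500 by £19,550 → 20 increments × £140 = £2,800 ≥ base, so the credit is £0.
Rural Housing Credit: £147,050 is at or above £145,600, so the credit is £0.
Total: £6,600 + £0 + £0 + £0 = £6,600.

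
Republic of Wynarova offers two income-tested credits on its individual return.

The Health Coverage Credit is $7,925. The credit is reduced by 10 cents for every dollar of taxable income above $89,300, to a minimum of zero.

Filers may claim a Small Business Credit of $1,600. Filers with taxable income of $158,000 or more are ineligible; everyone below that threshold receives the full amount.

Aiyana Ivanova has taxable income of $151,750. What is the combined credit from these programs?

Health Coverage Credit: 10% of the $62,450 excess over $89,300 is $6,245; credit = $7,925 − $6,245 = $1,680.
Small Business Credit: $151,750 is below the $158,000 cutoff, so the full $1,600 applies.
Total: $1,680 + $1,600 = $3,280.

$3,280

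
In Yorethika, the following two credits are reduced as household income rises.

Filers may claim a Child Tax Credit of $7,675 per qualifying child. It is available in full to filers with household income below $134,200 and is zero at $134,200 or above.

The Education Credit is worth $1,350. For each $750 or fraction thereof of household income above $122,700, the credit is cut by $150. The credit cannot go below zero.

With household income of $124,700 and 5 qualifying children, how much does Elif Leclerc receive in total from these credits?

$39,275

Child Tax Credit: base = 5 × $7,675 = $38,375. $124,700 is below the $134,200 cutoff, so the full $38,375 applies.
Education Credit: income exceeds $122,700 by $2,000, which is 3 full-or-partial $750 increments; reduction = 3 × $150 = $450, leaving $900.
Total: $38,375 + $900 = $39,275.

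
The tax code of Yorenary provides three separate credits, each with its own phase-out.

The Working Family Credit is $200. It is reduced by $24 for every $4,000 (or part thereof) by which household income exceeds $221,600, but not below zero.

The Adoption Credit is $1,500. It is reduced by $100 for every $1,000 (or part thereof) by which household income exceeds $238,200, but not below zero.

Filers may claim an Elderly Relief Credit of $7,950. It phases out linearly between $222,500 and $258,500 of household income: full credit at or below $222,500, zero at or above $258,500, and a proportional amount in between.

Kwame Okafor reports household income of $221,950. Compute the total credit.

Working Family Credit: income exceeds $221,600 by $350, which is 1 full-or-partial $4,000 increment; reduction = 1 × $24 = $24, leaving $176.
Adoption Credit: $221,950 is at or below the $238,200 threshold, so the full $1,500 applies.
Elderly Relief Credit: $221,950 is at or below the $222,500 threshold, so the full $7,950 applies.
Total: $176 + $1,500 + $7,950 = $9,626.

$9,626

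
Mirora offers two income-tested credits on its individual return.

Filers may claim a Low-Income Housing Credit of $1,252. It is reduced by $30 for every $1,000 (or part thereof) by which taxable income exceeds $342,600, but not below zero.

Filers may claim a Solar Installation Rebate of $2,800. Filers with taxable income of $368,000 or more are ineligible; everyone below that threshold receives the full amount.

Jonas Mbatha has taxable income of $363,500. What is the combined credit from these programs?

Low-Income Housing Credit: income exceeds $342,600 by $20,900, which is 21 full-or-partial $1,000 increments; reduction = 21 × $30 = $630, leaving $622.
Solar Installation Rebate: $363,500 is below the $368,000 cutoff, so the full $2,800 applies.
Total: $622 + $2,800 = $3,422.

$3,422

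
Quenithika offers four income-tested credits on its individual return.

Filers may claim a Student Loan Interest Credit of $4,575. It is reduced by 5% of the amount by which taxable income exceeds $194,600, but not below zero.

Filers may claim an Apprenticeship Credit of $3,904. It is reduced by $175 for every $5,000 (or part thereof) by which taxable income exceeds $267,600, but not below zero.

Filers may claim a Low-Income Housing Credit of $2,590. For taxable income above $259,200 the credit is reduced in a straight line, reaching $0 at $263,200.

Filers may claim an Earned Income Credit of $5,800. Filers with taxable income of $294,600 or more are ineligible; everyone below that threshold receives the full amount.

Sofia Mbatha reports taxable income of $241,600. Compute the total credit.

$14,519

Student Loan Interest Credit: 5% of the $47,000 excess over $194,600 is $2,350; credit = $4,575 − $2,350 = $2,225.
Apprenticeship Credit: $241,600 is at or below the $267,600 threshold, so the full $3,904 applies.
Low-Income Housing Credit: $241,600 is at or below the $259,200 threshold, so the full $2,590 applies.
Earned Income Credit: $241,600 is below the $294,600 cutoff, so the full $5,800 applies.
Total: $2,225 + $3,904 + $2,590 + $5,800 = $14,519.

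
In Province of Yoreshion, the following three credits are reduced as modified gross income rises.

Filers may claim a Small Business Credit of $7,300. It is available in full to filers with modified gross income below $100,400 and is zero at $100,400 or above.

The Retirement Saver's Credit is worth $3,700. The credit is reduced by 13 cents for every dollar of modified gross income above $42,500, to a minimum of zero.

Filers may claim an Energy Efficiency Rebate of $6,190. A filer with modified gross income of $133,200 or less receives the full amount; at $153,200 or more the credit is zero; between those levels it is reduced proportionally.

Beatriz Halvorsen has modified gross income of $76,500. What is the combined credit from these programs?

Small Business Credit: $76,500 is below the $100,400 cutoff, so the full $7,300 applies.
Retirement Saver's Credit: 13% of the $34,000 excess over $42,500 is $4,420 ≥ base, so the credit is $0.
Energy Efficiency Rebate: $76,500 is at or below the $133,200 threshold, so the full $6,190 applies.
Total: $7,300 + $0 + $6,190 = $13,490.

$13,490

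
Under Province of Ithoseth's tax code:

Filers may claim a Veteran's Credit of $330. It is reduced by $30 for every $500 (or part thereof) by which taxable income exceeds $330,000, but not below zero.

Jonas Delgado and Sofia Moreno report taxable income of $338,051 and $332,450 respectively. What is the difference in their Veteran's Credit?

Jonas ($338,051): Veteran's Credit: income exceeds $330,000 by $8,051 → 17 increments × $30 = $510 ≥ base, so the credit is $0.
Sofia ($332,450): Veteran's Credit: income exceeds $330,000 by $2,450, which is 5 full-or-partial $500 increments; reduction = 5 × $30 = $150, leaving $180.
Difference: |$0 − $180| = $180.

$180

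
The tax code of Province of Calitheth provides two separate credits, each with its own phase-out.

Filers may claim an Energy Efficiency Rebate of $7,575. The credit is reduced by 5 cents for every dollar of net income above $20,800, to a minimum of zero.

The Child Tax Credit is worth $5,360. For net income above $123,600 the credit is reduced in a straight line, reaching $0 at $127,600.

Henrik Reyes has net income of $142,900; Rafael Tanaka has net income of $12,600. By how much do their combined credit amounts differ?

$11,465

Henrik ($142,900): Energy Efficiency Rebate: 5% of the $122,100 excess over $20,800 is $6,105; credit = $7,575 − $6,105 = $1,470. Child Tax Credit: $142,900 is at or above $127,600, so the credit is $0. total $1,470 + $0 = $1,470
Rafael ($12,600): Energy Efficiency Rebate: $12,600 is at or below the $20,800 threshold, so the full $7,575 applies. Child Tax Credit: $12,600 is at or below the $123,600 threshold, so the full $5,360 applies. total $7,575 + $5,360 = $12,935
Difference: |$1,470 − $12,935| = $11,465.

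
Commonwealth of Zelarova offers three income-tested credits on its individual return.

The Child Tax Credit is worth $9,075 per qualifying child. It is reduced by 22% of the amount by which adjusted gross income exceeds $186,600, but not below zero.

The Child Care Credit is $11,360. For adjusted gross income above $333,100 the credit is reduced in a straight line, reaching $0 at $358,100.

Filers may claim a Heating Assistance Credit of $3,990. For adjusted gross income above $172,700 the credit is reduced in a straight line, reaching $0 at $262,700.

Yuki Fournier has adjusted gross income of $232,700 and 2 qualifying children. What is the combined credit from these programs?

Child Tax Credit: base = 2 × $9,075 = $18,150. 22% of the $46,100 excess over $186,600 is $10,142; credit = $18,150 − $10,142 = $8,008.
Child Care Credit: $232,700 is at or below the $333,100 threshold, so the full $11,360 applies.
Heating Assistance Credit: $232,700 is $60,000 into a $90,000 phase-out range, leaving 30,000/90,000 of the credit: $3,990 × 30,000/90,000 = $1,330.
Total: $8,008 + $11,360 + $1,330 = $20,698.

$20,698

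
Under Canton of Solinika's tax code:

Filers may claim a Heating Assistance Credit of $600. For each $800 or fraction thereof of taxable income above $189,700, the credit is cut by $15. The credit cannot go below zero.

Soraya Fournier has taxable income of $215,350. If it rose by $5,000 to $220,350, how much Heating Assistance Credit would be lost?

$90

At $215,350 — income exceeds $189,700 by $25,650, which is 33 full-or-partial $800 increments; reduction = 33 × $15 = $495, leaving $105.
At $220,350 — income exceeds $189,700 by $30,650, which is 39 full-or-partial $800 increments; reduction = 39 × $15 = $585, leaving $15.
Lost: $105 − $15 = $90.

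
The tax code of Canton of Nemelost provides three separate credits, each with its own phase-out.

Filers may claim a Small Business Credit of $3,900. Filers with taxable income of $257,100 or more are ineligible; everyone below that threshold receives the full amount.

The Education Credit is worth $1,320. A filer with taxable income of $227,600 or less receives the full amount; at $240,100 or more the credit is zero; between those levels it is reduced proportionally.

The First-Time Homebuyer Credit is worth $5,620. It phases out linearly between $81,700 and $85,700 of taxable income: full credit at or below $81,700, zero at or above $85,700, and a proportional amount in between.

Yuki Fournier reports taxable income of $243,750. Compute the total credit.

Small Business Credit: $243,750 is below the $257,100 cutoff, so the full $3,900 applies.
Education Credit: $243,750 is at or above $240,100, so the credit is $0.
First-Time Homebuyer Credit: $243,750 is at or above $85,700, so the credit is $0.
Total: $3,900 + $0 + $0 = $3,900.

$3,900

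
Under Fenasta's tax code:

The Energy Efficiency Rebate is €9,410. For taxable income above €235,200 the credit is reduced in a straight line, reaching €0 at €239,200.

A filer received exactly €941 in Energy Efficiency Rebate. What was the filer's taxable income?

€941 is 941/9,410 of the full €9,410, so 8,469/9,410 of the €4,000 range has been used: income = €235,200 + €4,000 × 8,469/9,410 = €238,800.

€238,800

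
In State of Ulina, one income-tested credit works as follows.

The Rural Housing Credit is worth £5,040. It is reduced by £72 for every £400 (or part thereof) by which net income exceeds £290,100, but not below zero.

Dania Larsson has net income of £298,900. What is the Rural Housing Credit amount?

£3,456

Rural Housing Credit: income exceeds £290,100 by £8,800, which is 22 full-or-partial £400 increments; reduction = 22 × £72 = £1,584, leaving £3,456.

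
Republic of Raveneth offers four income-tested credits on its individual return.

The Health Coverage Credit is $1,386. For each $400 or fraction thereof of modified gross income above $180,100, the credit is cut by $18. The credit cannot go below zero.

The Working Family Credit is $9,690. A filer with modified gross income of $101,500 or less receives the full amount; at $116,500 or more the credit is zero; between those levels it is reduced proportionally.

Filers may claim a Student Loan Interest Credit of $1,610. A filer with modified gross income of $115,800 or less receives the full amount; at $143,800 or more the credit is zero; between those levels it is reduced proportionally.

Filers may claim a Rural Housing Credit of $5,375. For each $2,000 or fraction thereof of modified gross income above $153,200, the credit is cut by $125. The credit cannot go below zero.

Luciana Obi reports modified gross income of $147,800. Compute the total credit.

Health Coverage Credit: $147,800 is at or below the $180,100 threshold, so the full $1,386 applies.
Working Family Credit: $147,800 is at or above $116,500, so the credit is $0.
Student Loan Interest Credit: $147,800 is at or above $143,800, so the credit is $0.
Rural Housing Credit: $147,800 is at or below the $153,200 threshold, so the full $5,375 applies.
Total: $1,386 + $0 + $0 + $5,375 = $6,761.

$6,761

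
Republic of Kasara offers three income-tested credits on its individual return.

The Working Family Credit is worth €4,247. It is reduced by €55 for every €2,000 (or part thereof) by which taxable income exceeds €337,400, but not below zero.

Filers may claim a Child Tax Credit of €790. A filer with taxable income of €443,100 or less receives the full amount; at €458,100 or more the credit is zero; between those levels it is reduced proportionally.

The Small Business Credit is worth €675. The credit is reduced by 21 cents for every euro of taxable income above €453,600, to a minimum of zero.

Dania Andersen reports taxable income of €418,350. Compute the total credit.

€3,457

Working Family Credit: income exceeds €337,400 by €80,950, which is 41 full-or-partial €2,000 increments; reduction = 41 × €55 = €2,255, leaving €1,992.
Child Tax Credit: €418,350 is at or below the €443,100 threshold, so the full €790 applies.
Small Business Credit: €418,350 is at or below the €453,600 threshold, so the full €675 applies.
Total: €1,992 + €790 + €675 = €3,457.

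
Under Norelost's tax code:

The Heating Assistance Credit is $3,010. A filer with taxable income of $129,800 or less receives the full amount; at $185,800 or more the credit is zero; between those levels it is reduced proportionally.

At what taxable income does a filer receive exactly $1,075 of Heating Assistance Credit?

$165,800

$1,075 is 1,075/3,010 of the full $3,010, so 1,935/3,010 of the $56,000 range has been used: income = $129,800 + $56,000 × 1,935/3,010 = $165,800.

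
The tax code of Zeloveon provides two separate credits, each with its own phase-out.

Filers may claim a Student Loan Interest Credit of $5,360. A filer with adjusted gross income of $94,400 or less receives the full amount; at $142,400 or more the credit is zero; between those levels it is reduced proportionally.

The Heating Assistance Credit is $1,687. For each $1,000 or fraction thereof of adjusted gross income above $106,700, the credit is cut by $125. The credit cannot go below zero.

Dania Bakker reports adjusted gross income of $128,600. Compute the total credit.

$1,541

Student Loan Interest Credit: $128,600 is $34,200 into a $48,000 phase-out range, leaving 13,800/48,000 of the credit: $5,360 × 13,800/48,000 = $1,541.
Heating Assistance Credit: income exceeds $106,700 by $21,900 → 22 increments × $125 = $2,750 ≥ base, so the credit is $0.
Total: $1,541 + $0 = $1,541.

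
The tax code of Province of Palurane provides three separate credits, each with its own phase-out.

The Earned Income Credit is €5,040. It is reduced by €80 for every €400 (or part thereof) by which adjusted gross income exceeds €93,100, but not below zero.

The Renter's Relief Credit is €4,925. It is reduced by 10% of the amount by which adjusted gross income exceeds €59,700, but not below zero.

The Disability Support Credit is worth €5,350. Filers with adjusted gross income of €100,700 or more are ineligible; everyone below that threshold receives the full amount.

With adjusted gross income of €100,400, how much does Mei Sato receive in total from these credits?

€9,725

Earned Income Credit: income exceeds €93,100 by €7,300, which is 19 full-or-partial €400 increments; reduction = 19 × €80 = €1,520, leaving €3,520.
Renter's Relief Credit: 10% of the €40,700 excess over €59,700 is €4,070; credit = €4,925 − €4,070 = €855.
Disability Support Credit: €100,400 is below the €100,700 cutoff, so the full €5,350 applies.
Total: €3,520 + €855 + €5,350 = €9,725.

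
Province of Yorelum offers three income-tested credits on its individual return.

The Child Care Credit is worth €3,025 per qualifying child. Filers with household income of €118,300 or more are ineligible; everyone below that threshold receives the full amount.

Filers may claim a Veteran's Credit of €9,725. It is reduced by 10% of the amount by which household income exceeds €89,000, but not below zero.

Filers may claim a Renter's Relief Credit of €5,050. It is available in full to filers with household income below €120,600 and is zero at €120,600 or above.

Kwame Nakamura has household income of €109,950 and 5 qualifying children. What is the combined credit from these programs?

€27,805

Child Care Credit: base = 5 × €3,025 = €15,125. €109,950 is below the €118,300 cutoff, so the full €15,125 applies.
Veteran's Credit: 10% of the €20,950 excess over €89,000 is €2,095; credit = €9,725 − €2,095 = €7,630.
Renter's Relief Credit: €109,950 is below the €120,600 cutoff, so the full €5,050 applies.
Total: €15,125 + €7,630 + €5,050 = €27,805.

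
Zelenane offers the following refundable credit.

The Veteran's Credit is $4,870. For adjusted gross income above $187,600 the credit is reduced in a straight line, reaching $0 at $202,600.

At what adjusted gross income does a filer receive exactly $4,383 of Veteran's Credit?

$4,383 is 4,383/4,870 of the full $4,870, so 487/4,870 of the $15,000 range has been used: income = $187,600 + $15,000 × 487/4,870 = $189,100.

$189,100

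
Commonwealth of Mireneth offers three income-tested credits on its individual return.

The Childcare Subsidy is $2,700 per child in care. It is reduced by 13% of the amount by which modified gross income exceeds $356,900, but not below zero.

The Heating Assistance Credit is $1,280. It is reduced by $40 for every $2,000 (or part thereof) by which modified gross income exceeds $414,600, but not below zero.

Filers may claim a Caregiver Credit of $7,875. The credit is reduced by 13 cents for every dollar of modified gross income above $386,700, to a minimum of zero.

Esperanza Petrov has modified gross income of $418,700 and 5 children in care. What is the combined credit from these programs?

$10,341

Childcare Subsidy: base = 5 × $2,700 = $13,500. 13% of the $61,800 excess over $356,900 is $8,034; credit = $13,500 − $8,034 = $5,466.
Heating Assistance Credit: income exceeds $414,600 by $4,100, which is 3 full-or-partial $2,000 increments; reduction = 3 × $40 = $120, leaving $1,160.
Caregiver Credit: 13% of the $32,000 excess over $386,700 is $4,160; credit = $7,875 − $4,160 = $3,715.
Total: $5,466 + $1,160 + $3,715 = $10,341.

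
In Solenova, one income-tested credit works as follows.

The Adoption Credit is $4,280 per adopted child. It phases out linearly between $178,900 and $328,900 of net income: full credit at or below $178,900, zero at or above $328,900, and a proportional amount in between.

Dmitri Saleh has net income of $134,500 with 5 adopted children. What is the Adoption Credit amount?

$21,400

Adoption Credit: base = 5 × $4,280 = $21,400. $134,500 is at or below the $178,900 threshold, so the full $21,400 applies.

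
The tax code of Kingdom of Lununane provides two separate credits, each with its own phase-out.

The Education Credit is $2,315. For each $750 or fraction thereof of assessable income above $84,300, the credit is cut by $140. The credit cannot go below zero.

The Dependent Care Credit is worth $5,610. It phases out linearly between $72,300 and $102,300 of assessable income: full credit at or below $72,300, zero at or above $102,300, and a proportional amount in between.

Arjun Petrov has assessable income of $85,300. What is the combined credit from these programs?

Education Credit: income exceeds $84,300 by $1,000, which is 2 full-or-partial $750 increments; reduction = 2 × $140 = $280, leaving $2,035.
Dependent Care Credit: $85,300 is $13,000 into a $30,000 phase-out range, leaving 17,000/30,000 of the credit: $5,610 × 17,000/30,000 = $3,179.
Total: $2,035 + $3,179 = $5,214.

$5,214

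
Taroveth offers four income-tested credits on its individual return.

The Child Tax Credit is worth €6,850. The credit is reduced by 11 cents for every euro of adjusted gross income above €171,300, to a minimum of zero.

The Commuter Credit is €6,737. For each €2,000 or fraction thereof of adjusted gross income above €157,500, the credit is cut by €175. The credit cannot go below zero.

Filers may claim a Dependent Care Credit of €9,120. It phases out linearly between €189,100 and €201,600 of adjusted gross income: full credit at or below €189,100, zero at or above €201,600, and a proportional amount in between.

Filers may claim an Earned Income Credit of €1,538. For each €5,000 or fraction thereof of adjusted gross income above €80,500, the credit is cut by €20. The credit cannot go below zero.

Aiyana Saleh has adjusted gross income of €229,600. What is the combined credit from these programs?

€1,637

Child Tax Credit: 11% of the €58,300 excess over €171,300 is €6,413; credit = €6,850 − €6,413 = €437.
Commuter Credit: income exceeds €157,500 by €72,100, which is 37 full-or-partial €2,000 increments; reduction = 37 × €175 = €6,475, leaving €262.
Dependent Care Credit: €229,600 is at or above €201,600, so the credit is €0.
Earned Income Credit: income exceeds €80,500 by €149,100, which is 30 full-or-partial €5,000 increments; reduction = 30 × €20 = €600, leaving €938.
Total: €437 + €262 + €0 + €938 = €1,637.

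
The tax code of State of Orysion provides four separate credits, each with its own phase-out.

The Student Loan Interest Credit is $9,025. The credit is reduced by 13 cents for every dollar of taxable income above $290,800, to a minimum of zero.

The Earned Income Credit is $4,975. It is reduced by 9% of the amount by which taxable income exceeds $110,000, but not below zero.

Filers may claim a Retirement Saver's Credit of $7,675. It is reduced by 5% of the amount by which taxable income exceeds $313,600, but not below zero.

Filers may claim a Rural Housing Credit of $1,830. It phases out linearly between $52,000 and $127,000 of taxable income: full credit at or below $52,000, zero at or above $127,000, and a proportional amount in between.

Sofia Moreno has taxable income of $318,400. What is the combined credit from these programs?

$12,872

Student Loan Interest Credit: 13% of the $27,600 excess over $290,800 is $3,588; credit = $9,025 − $3,588 = $5,437.
Earned Income Credit: 9% of the $208,400 excess over $110,000 is $18,756 ≥ base, so the credit is $0.
Retirement Saver's Credit: 5% of the $4,800 excess over $313,600 is $240; credit = $7,675 − $240 = $7,435.
Rural Housing Credit: $318,400 is at or above $127,000, so the credit is $0.
Total: $5,437 + $0 + $7,435 + $0 = $12,872.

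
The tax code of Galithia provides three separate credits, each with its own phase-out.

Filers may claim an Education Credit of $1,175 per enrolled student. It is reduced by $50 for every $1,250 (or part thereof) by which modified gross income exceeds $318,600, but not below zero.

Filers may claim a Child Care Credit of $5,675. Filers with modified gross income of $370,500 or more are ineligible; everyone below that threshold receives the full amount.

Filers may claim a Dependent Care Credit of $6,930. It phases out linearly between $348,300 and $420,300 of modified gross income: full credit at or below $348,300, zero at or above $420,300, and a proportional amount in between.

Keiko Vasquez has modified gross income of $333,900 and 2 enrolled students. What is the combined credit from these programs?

Education Credit: base = 2 × $1,175 = $2,350. income exceeds $318,600 by $15,300, which is 13 full-or-partial $1,250 increments; reduction = 13 × $50 = $650, leaving $1,700.
Child Care Credit: $333,900 is below the $370,500 cutoff, so the full $5,675 applies.
Dependent Care Credit: $333,900 is at or below the $348,300 threshold, so the full $6,930 applies.
Total: $1,700 + $5,675 + $6,930 = $14,305.

$14,305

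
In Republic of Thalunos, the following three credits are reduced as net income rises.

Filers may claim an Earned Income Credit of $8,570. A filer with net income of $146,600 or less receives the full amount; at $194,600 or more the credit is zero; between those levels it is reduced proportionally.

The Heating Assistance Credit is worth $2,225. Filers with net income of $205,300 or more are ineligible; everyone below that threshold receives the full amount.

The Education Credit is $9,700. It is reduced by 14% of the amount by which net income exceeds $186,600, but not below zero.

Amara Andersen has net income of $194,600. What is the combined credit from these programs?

Earned Income Credit: $194,600 is at or above $194,600, so the credit is $0.
Heating Assistance Credit: $194,600 is below the $205,300 cutoff, so the full $2,225 applies.
Education Credit: 14% of the $8,000 excess over $186,600 is $1,120; credit = $9,700 − $1,120 = $8,580.
Total: $0 + $2,225 + $8,580 = $10,805.

$10,805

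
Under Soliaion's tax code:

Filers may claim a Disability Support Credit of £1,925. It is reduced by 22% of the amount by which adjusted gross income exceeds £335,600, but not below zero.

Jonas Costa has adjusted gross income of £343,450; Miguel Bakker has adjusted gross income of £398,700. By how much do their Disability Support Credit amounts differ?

Jonas (£343,450): Disability Support Credit: 22% of the £7,850 excess over £335,600 is £1,727; credit = £1,925 − £1,727 = £198.
Miguel (£398,700): Disability Support Credit: 22% of the £63,100 excess over £335,600 is £13,882 ≥ base, so the credit is £0.
Difference: |£198 − £0| = £198.

£198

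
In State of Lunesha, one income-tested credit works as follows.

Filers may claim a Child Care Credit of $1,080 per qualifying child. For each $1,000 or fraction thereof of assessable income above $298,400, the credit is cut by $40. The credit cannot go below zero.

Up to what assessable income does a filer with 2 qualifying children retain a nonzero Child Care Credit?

Full credit = 2 × $1,080 = $2,160.
After 53 increments the reduction is 53 × $40 = $2,120, leaving $40; one more increment wipes it out. Increment 53 ends at excess 53 × $1,000 = $53,000, so the highest qualifying income is $298,400 + $53,000 = $351,400.

$351,400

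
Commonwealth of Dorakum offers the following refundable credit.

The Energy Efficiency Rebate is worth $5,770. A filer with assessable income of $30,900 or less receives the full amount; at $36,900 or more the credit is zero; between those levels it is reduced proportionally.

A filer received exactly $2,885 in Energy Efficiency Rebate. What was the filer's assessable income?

$2,885 is 2,885/5,770 of the full $5,770, so 2,885/5,770 of the $6,000 range has been used: income = $30,900 + $6,000 × 2,885/5,770 = $33,900.

$33,900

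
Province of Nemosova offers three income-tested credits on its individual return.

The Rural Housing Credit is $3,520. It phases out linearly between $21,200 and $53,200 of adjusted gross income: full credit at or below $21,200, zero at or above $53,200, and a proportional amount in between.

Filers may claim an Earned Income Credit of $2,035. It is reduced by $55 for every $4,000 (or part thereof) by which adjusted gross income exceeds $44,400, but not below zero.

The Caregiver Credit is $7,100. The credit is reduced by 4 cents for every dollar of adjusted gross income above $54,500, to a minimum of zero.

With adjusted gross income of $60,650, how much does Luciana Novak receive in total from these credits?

Rural Housing Credit: $60,650 is at or above $53,200, so the credit is $0.
Earned Income Credit: income exceeds $44,400 by $16,250, which is 5 full-or-partial $4,000 increments; reduction = 5 × $55 = $275, leaving $1,760.
Caregiver Credit: 4% of the $6,150 excess over $54,500 is $246; credit = $7,100 − $246 = $6,854.
Total: $0 + $1,760 + $6,854 = $8,614.

$8,614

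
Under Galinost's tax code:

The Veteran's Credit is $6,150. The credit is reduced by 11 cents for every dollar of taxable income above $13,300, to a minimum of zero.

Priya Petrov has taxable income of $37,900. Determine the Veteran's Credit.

$3,444

Veteran's Credit: 11% of the $24,600 excess over $13,300 is $2,706; credit = $6,150 − $2,706 = $3,444.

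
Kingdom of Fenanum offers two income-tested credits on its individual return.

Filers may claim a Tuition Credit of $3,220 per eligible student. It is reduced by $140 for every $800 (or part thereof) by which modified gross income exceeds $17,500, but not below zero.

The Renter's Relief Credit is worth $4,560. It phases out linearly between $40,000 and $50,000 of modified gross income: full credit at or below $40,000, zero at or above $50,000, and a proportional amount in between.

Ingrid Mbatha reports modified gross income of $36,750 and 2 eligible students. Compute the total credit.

Tuition Credit: base = 2 × $3,220 = $6,440. income exceeds $17,500 by $19,250, which is 25 full-or-partial $800 increments; reduction = 25 × $140 = $3,500, leaving $2,940.
Renter's Relief Credit: $36,750 is at or below the $40,000 threshold, so the full $4,560 applies.
Total: $2,940 + $4,560 = $7,500.

$7,500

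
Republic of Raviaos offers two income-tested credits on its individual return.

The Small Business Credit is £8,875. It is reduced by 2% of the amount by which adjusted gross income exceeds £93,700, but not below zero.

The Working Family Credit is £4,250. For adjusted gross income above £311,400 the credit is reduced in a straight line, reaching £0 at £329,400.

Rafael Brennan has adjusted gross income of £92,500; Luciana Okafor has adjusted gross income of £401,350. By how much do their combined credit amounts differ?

Rafael (£92,500): Small Business Credit: £92,500 is at or below the £93,700 threshold, so the full £8,875 applies. Working Family Credit: £92,500 is at or below the £311,400 threshold, so the full £4,250 applies. total £8,875 + £4,250 = £13,125
Luciana (£401,350): Small Business Credit: 2% of the £307,650 excess over £93,700 is £6,153; credit = £8,875 − £6,153 = £2,722. Working Family Credit: £401,350 is at or above £329,400, so the credit is £0. total £2,722 + £0 = £2,722
Difference: |£13,125 − £2,722| = £10,403.

£10,403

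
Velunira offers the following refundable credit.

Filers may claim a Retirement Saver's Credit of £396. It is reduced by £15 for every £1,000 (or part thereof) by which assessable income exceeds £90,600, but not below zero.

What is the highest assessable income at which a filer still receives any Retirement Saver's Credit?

£116,600

After 26 increments the reduction is 26 × £15 = £390, leaving £6; one more increment wipes it out. Increment 26 ends at excess 26 × £1,000 = £26,000, so the highest qualifying income is £90,600 + £26,000 = £116,600.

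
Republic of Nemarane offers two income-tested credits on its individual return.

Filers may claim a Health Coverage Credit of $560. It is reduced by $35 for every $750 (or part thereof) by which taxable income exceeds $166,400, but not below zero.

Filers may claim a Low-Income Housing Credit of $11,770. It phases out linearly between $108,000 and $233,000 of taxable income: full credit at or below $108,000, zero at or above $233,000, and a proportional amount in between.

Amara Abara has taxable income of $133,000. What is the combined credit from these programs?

$9,976

Health Coverage Credit: $133,000 is at or below the $166,400 threshold, so the full $560 applies.
Low-Income Housing Credit: $133,000 is $25,000 into a $125,000 phase-out range, leaving 100,000/125,000 of the credit: $11,770 × 100,000/125,000 = $9,416.
Total: $560 + $9,416 = $9,976.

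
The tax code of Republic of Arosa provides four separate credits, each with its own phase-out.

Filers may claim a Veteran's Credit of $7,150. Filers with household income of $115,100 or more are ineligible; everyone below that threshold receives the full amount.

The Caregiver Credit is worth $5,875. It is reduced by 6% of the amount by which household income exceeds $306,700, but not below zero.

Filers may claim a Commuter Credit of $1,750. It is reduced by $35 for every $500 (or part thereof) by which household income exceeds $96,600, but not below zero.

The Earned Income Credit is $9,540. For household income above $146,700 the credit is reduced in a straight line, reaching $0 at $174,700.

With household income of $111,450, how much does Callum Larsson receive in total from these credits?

$23,265

Veteran's Credit: $111,450 is below the $115,100 cutoff, so the full $7,150 applies.
Caregiver Credit: $111,450 is at or below the $306,700 threshold, so the full $5,875 applies.
Commuter Credit: income exceeds $96,600 by $14,850, which is 30 full-or-partial $500 increments; reduction = 30 × $35 = $1,050, leaving $700.
Earned Income Credit: $111,450 is at or below the $146,700 threshold, so the full $9,540 applies.
Total: $7,150 + $5,875 + $700 + $9,540 = $23,265.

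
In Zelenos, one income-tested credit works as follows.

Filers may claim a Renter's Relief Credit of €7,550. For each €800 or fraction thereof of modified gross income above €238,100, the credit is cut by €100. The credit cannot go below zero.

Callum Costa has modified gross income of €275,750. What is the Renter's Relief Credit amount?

€2,750

Renter's Relief Credit: income exceeds €238,100 by €37,650, which is 48 full-or-partial €800 increments; reduction = 48 × €100 = €4,800, leaving €2,750.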